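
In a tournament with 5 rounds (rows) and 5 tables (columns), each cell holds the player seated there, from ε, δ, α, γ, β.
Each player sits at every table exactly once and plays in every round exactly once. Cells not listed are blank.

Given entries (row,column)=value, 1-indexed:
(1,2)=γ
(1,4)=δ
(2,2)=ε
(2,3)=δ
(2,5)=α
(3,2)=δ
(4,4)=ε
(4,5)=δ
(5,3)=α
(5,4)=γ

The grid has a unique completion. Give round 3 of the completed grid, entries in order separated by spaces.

ε δ β α γ

Round 2, table 4: round 2 has {ε, δ, α} and table 4 has {ε, δ, γ}, leaving only β.
Round 3, table 4: round 3 has {δ} and table 4 has {ε, δ, γ, β}, leaving only α.
Round 2, table 1: round 2 has {ε, δ, α, β} and table 1 has {}, leaving only γ.
Round 5, table 2: round 5 has {α, γ} and table 2 has {ε, δ, γ}, leaving only β.
Round 4, table 2: round 4 has {ε, δ} and table 2 has {ε, δ, γ, β}, leaving only α.
Round 4, table 1: round 4 has {ε, δ, α} and table 1 has {γ}, leaving only β.
Round 3, table 1: round 3 has {δ, α} and table 1 has {γ, β}, leaving only ε.
Round 1, table 1: round 1 has {δ, γ} and table 1 has {ε, γ, β}, leaving only α.
Round 4, table 3: round 4 has {ε, δ, α, β} and table 3 has {δ, α}, leaving only γ.
Round 3, table 3: round 3 has {ε, δ, α} and table 3 has {δ, α, γ}, leaving only β.
Round 3, table 5: round 3 has {ε, δ, α, β} and table 5 has {δ, α}, leaving only γ.
So round 3 reads: ε δ β α γ.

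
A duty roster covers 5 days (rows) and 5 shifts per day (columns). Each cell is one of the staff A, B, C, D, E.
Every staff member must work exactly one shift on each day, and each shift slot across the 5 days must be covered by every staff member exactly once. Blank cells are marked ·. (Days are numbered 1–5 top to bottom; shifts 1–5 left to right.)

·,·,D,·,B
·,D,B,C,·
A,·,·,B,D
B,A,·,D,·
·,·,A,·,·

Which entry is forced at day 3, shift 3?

Day 2, shift 1: day 2 has {B, C, D} and shift 1 has {A, B}, leaving only E.
Day 1, shift 1: day 1 has {B, D} and shift 1 has {A, B, E}, leaving only C.
Day 1, shift 2: day 1 has {B, C, D} and shift 2 has {A, D}, leaving only E.
Day 1, shift 4: day 1 has {B, C, D, E} and shift 4 has {B, C, D}, leaving only A.
Day 2, shift 5: day 2 has {B, C, D, E} and shift 5 has {B, D}, leaving only A.
Day 3, shift 2: day 3 has {A, B, D} and shift 2 has {A, D, E}, leaving only C.
Day 3 already has {A, B, C, D} and shift 3 already has {A, B, D}, so day 3, shift 3 must be E.

E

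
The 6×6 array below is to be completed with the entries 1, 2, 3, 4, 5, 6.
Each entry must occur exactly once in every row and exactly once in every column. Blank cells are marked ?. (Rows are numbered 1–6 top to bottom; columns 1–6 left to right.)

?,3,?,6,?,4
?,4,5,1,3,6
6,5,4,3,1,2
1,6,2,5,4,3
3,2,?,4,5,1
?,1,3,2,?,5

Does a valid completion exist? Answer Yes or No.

No row or column among the givens repeats a symbol, and propagating forced cells runs into no contradiction.
One valid completion exists (for instance, 5 3 1 6 2 4 / 2 4 5 1 3 6 / 6 5 4 3 1 2 / 1 6 2 5 4 3 / 3 2 6 4 5 1 / 4 1 3 2 6 5).

Yes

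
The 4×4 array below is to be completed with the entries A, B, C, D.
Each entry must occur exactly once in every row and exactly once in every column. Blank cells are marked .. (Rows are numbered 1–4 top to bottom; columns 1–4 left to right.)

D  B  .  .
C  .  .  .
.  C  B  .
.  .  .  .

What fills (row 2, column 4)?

Row 3, column 1: row 3 has {B, C} and column 1 has {C, D}, leaving only A.
Row 3, column 4: row 3 has {A, B, C} and column 4 has {}, leaving only D.
Row 4, column 1: row 4 has {} and column 1 has {A, C, D}, leaving only B.
Row 2, column 4 is narrowed to {A, B}.
If it were A, then row 4, column 4 would be left with no valid symbol.
So row 2, column 4 must be B.

B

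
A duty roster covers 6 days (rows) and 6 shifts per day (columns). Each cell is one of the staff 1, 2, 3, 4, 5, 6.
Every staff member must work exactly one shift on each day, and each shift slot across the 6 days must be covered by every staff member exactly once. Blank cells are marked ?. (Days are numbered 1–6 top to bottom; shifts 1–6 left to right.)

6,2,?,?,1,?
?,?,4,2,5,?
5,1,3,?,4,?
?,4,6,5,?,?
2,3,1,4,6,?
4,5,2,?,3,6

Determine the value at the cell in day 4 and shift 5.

2

Day 4 already has {4, 5, 6} and shift 5 already has {1, 3, 4, 5, 6}, so day 4, shift 5 must be 2.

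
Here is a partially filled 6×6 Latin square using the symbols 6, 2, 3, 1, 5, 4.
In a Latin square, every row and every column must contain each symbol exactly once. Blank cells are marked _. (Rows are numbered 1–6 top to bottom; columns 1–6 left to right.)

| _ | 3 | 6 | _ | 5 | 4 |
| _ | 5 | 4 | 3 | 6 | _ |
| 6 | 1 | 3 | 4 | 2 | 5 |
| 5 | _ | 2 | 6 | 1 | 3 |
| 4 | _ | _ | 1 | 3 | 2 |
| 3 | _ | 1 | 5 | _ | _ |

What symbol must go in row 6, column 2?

Row 1, column 4: row 1 has {6, 3, 5, 4} and column 4 has {6, 3, 1, 5, 4}, leaving only 2.
Row 1, column 1: row 1 has {6, 2, 3, 5, 4} and column 1 has {6, 3, 5, 4}, leaving only 1.
Row 2, column 1: row 2 has {6, 3, 5, 4} and column 1 has {6, 3, 1, 5, 4}, leaving only 2.
Row 2, column 6: row 2 has {6, 2, 3, 5, 4} and column 6 has {2, 3, 5, 4}, leaving only 1.
Row 4, column 2: row 4 has {6, 2, 3, 1, 5} and column 2 has {3, 1, 5}, leaving only 4.
Row 5, column 2: row 5 has {2, 3, 1, 4} and column 2 has {3, 1, 5, 4}, leaving only 6.
Row 6 already has {3, 1, 5} and column 2 already has {6, 3, 1, 5, 4}, so row 6, column 2 must be 2.

2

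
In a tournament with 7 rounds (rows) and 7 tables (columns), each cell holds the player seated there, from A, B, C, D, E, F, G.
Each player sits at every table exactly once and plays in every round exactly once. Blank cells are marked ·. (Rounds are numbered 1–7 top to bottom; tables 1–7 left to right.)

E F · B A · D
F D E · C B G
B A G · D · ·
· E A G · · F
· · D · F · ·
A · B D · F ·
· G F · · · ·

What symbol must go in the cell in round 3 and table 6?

Round 1, table 3: round 1 has {A, B, D, E, F} and table 3 has {A, B, D, E, F, G}, leaving only C.
Round 1, table 6: round 1 has {A, B, C, D, E, F} and table 6 has {B, F}, leaving only G.
Round 2, table 4: round 2 has {B, C, D, E, F, G} and table 4 has {B, D, G}, leaving only A.
Round 4, table 5: round 4 has {A, E, F, G} and table 5 has {A, C, D, F}, leaving only B.
Round 6, table 2: round 6 has {A, B, D, F} and table 2 has {A, D, E, F, G}, leaving only C.
Round 5, table 2: round 5 has {D, F} and table 2 has {A, C, D, E, F, G}, leaving only B.
Round 6, table 7: round 6 has {A, B, C, D, F} and table 7 has {D, F, G}, leaving only E.
Round 3, table 7: round 3 has {A, B, D, G} and table 7 has {D, E, F, G}, leaving only C.
Round 3 already has {A, B, C, D, G} and table 6 already has {B, F, G}, so round 3, table 6 must be E.

E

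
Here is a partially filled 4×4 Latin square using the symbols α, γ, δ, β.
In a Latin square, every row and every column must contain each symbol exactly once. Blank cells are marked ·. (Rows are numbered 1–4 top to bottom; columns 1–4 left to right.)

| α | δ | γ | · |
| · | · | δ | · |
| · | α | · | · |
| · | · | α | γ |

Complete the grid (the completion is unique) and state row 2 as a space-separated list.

Row 1, column 4: row 1 has {α, γ, δ} and column 4 has {γ}, leaving only β.
Row 2, column 4: row 2 has {δ} and column 4 has {γ, β}, leaving only α.
Row 3, column 3: row 3 has {α} and column 3 has {α, γ, δ}, leaving only β.
Row 3, column 4: row 3 has {α, β} and column 4 has {α, γ, β}, leaving only δ.
Row 3, column 1: row 3 has {α, δ, β} and column 1 has {α}, leaving only γ.
Row 2, column 1: row 2 has {α, δ} and column 1 has {α, γ}, leaving only β.
Row 2, column 2: row 2 has {α, δ, β} and column 2 has {α, δ}, leaving only γ.
So row 2 reads: β γ δ α.

β γ δ α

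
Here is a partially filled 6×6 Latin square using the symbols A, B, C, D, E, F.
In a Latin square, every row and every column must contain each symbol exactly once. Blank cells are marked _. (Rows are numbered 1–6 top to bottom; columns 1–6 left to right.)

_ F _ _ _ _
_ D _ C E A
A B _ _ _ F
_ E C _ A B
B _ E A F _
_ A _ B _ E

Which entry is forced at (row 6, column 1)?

C

Row 2, column 1: row 2 has {A, C, D, E} and column 1 has {A, B}, leaving only F.
Row 2, column 3: row 2 has {A, C, D, E, F} and column 3 has {C, E}, leaving only B.
Row 3, column 3: row 3 has {A, B, F} and column 3 has {B, C, E}, leaving only D.
Row 1, column 3: row 1 has {F} and column 3 has {B, C, D, E}, leaving only A.
Row 3, column 4: row 3 has {A, B, D, F} and column 4 has {A, B, C}, leaving only E.
Row 1, column 4: row 1 has {A, F} and column 4 has {A, B, C, E}, leaving only D.
Row 1, column 6: row 1 has {A, D, F} and column 6 has {A, B, E, F}, leaving only C.
Row 1, column 1: row 1 has {A, C, D, F} and column 1 has {A, B, F}, leaving only E.
Row 1, column 5: row 1 has {A, C, D, E, F} and column 5 has {A, E, F}, leaving only B.
Row 3, column 5: row 3 has {A, B, D, E, F} and column 5 has {A, B, E, F}, leaving only C.
Row 4, column 1: row 4 has {A, B, C, E} and column 1 has {A, B, E, F}, leaving only D.
Row 6 already has {A, B, E} and column 1 already has {A, B, D, E, F}, so row 6, column 1 must be C.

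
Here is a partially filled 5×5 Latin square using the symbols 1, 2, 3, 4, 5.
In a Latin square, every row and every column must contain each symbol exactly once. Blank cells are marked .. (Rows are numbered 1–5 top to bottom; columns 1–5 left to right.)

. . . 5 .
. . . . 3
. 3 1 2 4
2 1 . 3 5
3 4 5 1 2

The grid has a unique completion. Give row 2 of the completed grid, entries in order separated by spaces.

Row 2, column 4: row 2 has {3} and column 4 has {1, 2, 3, 5}, leaving only 4.
Row 2, column 3: row 2 has {3, 4} and column 3 has {1, 5}, leaving only 2.
Row 2, column 2: row 2 has {2, 3, 4} and column 2 has {1, 3, 4}, leaving only 5.
Row 2, column 1: row 2 has {2, 3, 4, 5} and column 1 has {2, 3}, leaving only 1.
So row 2 reads: 1 5 2 4 3.

1 5 2 4 3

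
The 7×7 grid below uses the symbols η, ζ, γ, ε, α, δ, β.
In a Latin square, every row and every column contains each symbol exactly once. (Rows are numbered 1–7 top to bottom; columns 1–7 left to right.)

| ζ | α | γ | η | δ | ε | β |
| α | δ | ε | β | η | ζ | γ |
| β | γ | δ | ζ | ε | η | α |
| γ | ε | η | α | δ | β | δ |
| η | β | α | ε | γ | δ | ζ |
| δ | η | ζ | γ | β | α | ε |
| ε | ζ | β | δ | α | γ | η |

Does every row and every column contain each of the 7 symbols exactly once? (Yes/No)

No

Column 5 contains δ twice (at rows 1 and 4), so it is not a permutation.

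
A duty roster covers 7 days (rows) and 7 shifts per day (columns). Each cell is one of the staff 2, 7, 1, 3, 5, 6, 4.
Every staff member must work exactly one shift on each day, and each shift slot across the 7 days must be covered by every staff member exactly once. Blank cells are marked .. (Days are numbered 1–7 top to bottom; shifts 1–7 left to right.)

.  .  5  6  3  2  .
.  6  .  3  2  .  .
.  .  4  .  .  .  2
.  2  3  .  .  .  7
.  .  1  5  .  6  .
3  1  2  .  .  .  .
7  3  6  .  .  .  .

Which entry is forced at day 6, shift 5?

5

Day 2, shift 3: day 2 has {2, 3, 6} and shift 3 has {2, 1, 3, 5, 6, 4}, leaving only 7.
Day 6, shift 5 is narrowed to {7, 5, 6, 4}.
If it were 7, then day 1, shift 7 would be left with no valid symbol.
If it were 6, propagating the remaining blanks reaches a contradiction.
If it were 4, then day 3, shift 5 would be left with no valid symbol.
So day 6, shift 5 must be 5.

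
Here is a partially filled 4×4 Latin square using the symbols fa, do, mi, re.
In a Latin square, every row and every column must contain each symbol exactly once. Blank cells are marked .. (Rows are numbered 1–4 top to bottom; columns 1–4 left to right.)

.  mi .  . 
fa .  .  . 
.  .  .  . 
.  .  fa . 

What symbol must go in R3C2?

fa

Row 3, column 2 is narrowed to {fa, do, re}.
If it were do, then row 4, column 2 would be left with no valid symbol.
If it were re, then row 4, column 2 would be left with no valid symbol.
So row 3, column 2 must be fa.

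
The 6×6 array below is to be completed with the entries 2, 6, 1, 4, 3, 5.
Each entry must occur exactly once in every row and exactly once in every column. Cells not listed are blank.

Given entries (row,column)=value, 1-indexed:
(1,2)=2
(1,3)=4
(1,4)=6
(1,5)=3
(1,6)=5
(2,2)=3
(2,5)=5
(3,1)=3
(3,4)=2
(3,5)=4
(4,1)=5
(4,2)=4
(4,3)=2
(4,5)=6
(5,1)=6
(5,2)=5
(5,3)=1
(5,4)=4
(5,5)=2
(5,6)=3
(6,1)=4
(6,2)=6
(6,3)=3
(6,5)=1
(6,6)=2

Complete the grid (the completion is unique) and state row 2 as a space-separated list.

Row 2, column 3: row 2 has {3, 5} and column 3 has {2, 1, 4, 3}, leaving only 6.
Row 2, column 4: row 2 has {6, 3, 5} and column 4 has {2, 6, 4}, leaving only 1.
Row 2, column 1: row 2 has {6, 1, 3, 5} and column 1 has {6, 4, 3, 5}, leaving only 2.
Row 2, column 6: row 2 has {2, 6, 1, 3, 5} and column 6 has {2, 3, 5}, leaving only 4.
So row 2 reads: 2 3 6 1 5 4.

2 3 6 1 5 4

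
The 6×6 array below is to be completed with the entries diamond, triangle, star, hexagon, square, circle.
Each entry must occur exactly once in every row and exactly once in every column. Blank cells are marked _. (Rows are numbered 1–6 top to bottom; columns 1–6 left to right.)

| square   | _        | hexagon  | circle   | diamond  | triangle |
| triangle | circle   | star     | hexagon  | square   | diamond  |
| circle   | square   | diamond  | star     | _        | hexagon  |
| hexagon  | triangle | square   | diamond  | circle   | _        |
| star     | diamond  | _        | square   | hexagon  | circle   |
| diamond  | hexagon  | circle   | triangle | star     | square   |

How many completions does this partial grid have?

Row 1, column 2: eliminating its row and column leaves {star}.
Row 3, column 5: eliminating its row and column leaves {triangle}.
Row 4, column 6: eliminating its row and column leaves {star}.
Row 5, column 3: eliminating its row and column leaves {triangle}.
Only one assignment across all blanks avoids any row or column repeat, giving 1 completion.

1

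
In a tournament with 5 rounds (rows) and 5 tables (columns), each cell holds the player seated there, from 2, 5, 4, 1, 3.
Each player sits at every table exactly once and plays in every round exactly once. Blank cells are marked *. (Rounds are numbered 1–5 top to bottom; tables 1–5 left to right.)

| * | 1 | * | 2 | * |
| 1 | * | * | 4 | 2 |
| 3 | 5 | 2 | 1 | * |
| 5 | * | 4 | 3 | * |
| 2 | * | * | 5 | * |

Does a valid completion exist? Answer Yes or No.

No round or table among the givens repeats a symbol, and propagating forced cells runs into no contradiction.
One valid completion exists (for instance, 4 1 3 2 5 / 1 3 5 4 2 / 3 5 2 1 4 / 5 2 4 3 1 / 2 4 1 5 3).

Yes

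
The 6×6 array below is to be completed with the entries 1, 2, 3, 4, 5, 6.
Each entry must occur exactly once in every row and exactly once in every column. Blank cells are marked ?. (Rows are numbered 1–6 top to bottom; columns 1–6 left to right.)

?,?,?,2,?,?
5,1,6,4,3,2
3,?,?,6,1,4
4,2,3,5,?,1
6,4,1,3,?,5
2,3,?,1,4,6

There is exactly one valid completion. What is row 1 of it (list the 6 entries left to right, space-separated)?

Row 1, column 1: row 1 has {2} and column 1 has {2, 3, 4, 5, 6}, leaving only 1.
Row 1, column 6: row 1 has {1, 2} and column 6 has {1, 2, 4, 5, 6}, leaving only 3.
Row 3, column 2: row 3 has {1, 3, 4, 6} and column 2 has {1, 2, 3, 4}, leaving only 5.
Row 1, column 2: row 1 has {1, 2, 3} and column 2 has {1, 2, 3, 4, 5}, leaving only 6.
Row 1, column 5: row 1 has {1, 2, 3, 6} and column 5 has {1, 3, 4}, leaving only 5.
Row 1, column 3: row 1 has {1, 2, 3, 5, 6} and column 3 has {1, 3, 6}, leaving only 4.
So row 1 reads: 1 6 4 2 5 3.

1 6 4 2 5 3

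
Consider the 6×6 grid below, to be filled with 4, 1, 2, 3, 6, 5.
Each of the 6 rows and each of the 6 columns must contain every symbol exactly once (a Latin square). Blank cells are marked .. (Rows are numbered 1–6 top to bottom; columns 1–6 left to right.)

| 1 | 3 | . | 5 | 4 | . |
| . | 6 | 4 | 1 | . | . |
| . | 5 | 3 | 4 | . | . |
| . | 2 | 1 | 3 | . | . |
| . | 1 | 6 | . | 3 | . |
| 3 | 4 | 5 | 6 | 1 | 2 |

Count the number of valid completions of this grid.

3

Row 1, column 3: eliminating its row and column leaves {2}.
Row 1, column 6: eliminating its row and column leaves {6}.
Row 2, column 1: eliminating its row and column leaves {2, 5}.
Row 2, column 5: eliminating its row and column leaves {2, 5}.
Row 2, column 6: eliminating its row and column leaves {3, 5}.
Row 3, column 1: eliminating its row and column leaves {2, 6}.
Row 3, column 5: eliminating its row and column leaves {2, 6}.
Row 3, column 6: eliminating its row and column leaves {1, 6}.
Row 4, column 1: eliminating its row and column leaves {4, 6, 5}.
Row 4, column 5: eliminating its row and column leaves {6, 5}.
Row 4, column 6: eliminating its row and column leaves {4, 6, 5}.
Row 5, column 1: eliminating its row and column leaves {4, 2, 5}.
Row 5, column 4: eliminating its row and column leaves {2}.
Row 5, column 6: eliminating its row and column leaves {4, 5}.
Enumerating the assignments across these blanks that avoid any row or column repeat gives 3 completions.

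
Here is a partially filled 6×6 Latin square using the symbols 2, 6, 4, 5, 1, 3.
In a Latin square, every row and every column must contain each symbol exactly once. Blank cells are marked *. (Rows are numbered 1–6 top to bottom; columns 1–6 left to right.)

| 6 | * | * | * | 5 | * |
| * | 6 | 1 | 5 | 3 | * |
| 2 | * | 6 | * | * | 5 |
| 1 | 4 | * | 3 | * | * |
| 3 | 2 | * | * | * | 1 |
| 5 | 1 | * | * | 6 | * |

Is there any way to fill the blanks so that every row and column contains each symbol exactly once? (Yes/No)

Row 1, column 2: row 1 has {6, 5} and column 2 has {2, 6, 4, 1}, so it must be 3.
Now row 3, column 2: row 3 together with column 2 already contain {2, 6, 4, 5, 1, 3} — every symbol — so nothing can go there. The grid has no valid completion.

No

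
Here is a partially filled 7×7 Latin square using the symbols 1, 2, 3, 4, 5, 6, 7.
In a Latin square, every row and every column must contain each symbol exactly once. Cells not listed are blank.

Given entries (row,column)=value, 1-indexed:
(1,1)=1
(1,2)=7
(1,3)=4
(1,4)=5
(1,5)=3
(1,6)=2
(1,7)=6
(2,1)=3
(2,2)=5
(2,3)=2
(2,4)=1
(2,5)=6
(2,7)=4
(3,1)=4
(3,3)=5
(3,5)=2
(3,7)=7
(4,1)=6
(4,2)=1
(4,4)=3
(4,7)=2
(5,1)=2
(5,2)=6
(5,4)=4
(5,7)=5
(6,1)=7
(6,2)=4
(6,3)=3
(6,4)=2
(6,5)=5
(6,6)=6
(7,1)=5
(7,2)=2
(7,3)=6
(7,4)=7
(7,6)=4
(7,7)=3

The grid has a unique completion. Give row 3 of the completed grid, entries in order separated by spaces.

Row 3, column 2: row 3 has {2, 4, 5, 7} and column 2 has {1, 2, 4, 5, 6, 7}, leaving only 3.
Row 3, column 4: row 3 has {2, 3, 4, 5, 7} and column 4 has {1, 2, 3, 4, 5, 7}, leaving only 6.
Row 3, column 6: row 3 has {2, 3, 4, 5, 6, 7} and column 6 has {2, 4, 6}, leaving only 1.
So row 3 reads: 4 3 5 6 2 1 7.

4 3 5 6 2 1 7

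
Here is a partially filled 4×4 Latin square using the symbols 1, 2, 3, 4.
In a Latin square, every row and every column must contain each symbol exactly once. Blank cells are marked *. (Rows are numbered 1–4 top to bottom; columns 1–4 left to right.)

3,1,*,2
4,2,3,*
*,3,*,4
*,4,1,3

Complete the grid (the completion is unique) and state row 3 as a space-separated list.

Row 3, column 3: row 3 has {3, 4} and column 3 has {1, 3}, leaving only 2.
Row 3, column 1: row 3 has {2, 3, 4} and column 1 has {3, 4}, leaving only 1.
So row 3 reads: 1 3 2 4.

1 3 2 4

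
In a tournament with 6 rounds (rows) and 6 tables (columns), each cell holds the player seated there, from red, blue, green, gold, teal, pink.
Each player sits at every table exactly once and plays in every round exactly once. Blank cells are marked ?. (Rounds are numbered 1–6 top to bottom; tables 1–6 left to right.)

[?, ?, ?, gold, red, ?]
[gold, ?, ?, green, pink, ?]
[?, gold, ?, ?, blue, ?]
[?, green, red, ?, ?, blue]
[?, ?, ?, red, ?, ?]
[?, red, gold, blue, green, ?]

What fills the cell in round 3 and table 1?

red

Round 3, table 1 is narrowed to {red, green, teal, pink}.
If it were green, propagating the remaining blanks reaches a contradiction.
If it were teal, then round 2, table 3 would be left with no valid symbol.
If it were pink, then round 2, table 3 would be left with no valid symbol.
So round 3, table 1 must be red.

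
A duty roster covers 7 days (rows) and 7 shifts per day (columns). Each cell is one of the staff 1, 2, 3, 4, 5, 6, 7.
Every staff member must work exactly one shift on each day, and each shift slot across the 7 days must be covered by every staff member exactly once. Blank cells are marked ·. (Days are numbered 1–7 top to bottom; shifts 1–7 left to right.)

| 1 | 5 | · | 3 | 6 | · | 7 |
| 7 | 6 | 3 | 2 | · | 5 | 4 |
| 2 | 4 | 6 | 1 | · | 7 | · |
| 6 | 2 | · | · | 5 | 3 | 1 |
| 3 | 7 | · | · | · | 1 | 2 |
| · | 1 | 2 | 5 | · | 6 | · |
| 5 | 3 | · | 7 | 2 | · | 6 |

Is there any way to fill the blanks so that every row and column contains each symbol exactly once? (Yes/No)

No day or shift among the givens repeats a symbol, and propagating forced cells runs into no contradiction.
One valid completion exists (for instance, 1 5 4 3 6 2 7 / 7 6 3 2 1 5 4 / 2 4 6 1 3 7 5 / 6 2 7 4 5 3 1 / 3 7 5 6 4 1 2 / 4 1 2 5 7 6 3 / 5 3 1 7 2 4 6).

Yes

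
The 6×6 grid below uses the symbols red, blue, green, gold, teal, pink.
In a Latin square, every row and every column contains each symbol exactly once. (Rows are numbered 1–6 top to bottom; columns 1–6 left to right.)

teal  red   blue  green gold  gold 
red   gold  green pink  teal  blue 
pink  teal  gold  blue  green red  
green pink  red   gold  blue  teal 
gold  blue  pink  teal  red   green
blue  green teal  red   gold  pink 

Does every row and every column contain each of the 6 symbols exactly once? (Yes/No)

Column 5 contains gold twice (at rows 1 and 6), so it is not a permutation.

No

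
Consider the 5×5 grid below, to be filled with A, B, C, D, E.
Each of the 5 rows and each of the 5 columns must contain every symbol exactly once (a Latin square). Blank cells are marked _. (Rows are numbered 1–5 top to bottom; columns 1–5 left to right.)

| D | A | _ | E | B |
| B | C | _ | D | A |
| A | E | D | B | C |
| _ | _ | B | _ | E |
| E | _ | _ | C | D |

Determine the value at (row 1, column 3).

C

Row 1 already has {A, B, D, E} and column 3 already has {B, D}, so row 1, column 3 must be C.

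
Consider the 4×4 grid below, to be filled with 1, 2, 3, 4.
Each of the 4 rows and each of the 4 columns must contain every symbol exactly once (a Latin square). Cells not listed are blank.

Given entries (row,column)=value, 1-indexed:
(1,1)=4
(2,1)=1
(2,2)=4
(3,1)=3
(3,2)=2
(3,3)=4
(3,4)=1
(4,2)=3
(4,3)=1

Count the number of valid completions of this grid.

2

Row 1, column 2: eliminating its row and column leaves {1}.
Row 1, column 3: eliminating its row and column leaves {2, 3}.
Row 1, column 4: eliminating its row and column leaves {2, 3}.
Row 2, column 3: eliminating its row and column leaves {2, 3}.
Row 2, column 4: eliminating its row and column leaves {2, 3}.
Row 4, column 1: eliminating its row and column leaves {2}.
Row 4, column 4: eliminating its row and column leaves {2, 4}.
Enumerating the assignments across these blanks that avoid any row or column repeat gives 2 completions.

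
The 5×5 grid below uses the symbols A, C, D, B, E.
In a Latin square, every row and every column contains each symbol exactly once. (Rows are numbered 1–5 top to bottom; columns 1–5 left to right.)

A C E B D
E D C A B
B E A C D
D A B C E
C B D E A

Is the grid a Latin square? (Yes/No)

No

Every row is a permutation, but column 5 contains D twice (at rows 1 and 3).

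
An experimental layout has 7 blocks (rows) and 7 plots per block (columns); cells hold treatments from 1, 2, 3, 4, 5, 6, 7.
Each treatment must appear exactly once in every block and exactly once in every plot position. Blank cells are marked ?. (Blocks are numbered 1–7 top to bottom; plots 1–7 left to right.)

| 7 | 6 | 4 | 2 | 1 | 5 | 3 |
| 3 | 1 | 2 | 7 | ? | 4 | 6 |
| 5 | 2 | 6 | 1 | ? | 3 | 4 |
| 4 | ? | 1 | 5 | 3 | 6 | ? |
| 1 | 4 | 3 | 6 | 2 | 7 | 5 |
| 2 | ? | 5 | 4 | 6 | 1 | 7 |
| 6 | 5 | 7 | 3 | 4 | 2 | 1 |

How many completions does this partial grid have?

1

Block 2, plot 5: eliminating its block and plot leaves {5}.
Block 3, plot 5: eliminating its block and plot leaves {7}.
Block 4, plot 2: eliminating its block and plot leaves {7}.
Block 4, plot 7: eliminating its block and plot leaves {2}.
Block 6, plot 2: eliminating its block and plot leaves {3}.
Only one assignment across all blanks avoids any block or plot repeat, giving 1 completion.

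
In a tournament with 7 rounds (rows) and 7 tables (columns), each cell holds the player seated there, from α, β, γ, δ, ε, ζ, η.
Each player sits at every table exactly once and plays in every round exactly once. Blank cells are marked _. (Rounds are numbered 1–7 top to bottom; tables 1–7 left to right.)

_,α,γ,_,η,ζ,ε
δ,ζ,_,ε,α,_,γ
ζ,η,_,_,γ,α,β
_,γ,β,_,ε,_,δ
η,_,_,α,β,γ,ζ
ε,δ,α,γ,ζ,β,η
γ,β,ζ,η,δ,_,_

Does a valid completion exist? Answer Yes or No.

Round 1, table 1: round 1 has {α, γ, ε, ζ, η} and table 1 has {γ, δ, ε, ζ, η}, so it must be β.
Round 1, table 4: round 1 has {α, β, γ, ε, ζ, η} and table 4 has {α, γ, ε, η}, so it must be δ.
Now round 3, table 4: round 3 together with table 4 already contain {α, β, γ, δ, ε, ζ, η} — every symbol — so nothing can go there. The grid has no valid completion.

No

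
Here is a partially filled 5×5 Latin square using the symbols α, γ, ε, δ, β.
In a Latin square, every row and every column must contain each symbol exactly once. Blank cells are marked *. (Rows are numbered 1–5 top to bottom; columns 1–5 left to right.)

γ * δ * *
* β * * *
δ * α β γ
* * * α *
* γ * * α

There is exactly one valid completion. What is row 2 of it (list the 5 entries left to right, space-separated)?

α β ε γ δ

Row 1, column 4: row 1 has {γ, δ} and column 4 has {α, β}, leaving only ε.
Row 1, column 2: row 1 has {γ, ε, δ} and column 2 has {γ, β}, leaving only α.
Row 1, column 5: row 1 has {α, γ, ε, δ} and column 5 has {α, γ}, leaving only β.
Row 3, column 2: row 3 has {α, γ, δ, β} and column 2 has {α, γ, β}, leaving only ε.
Row 4, column 2: row 4 has {α} and column 2 has {α, γ, ε, β}, leaving only δ.
Row 4, column 5: row 4 has {α, δ} and column 5 has {α, γ, β}, leaving only ε.
Row 2, column 5: row 2 has {β} and column 5 has {α, γ, ε, β}, leaving only δ.
Row 2, column 4: row 2 has {δ, β} and column 4 has {α, ε, β}, leaving only γ.
Row 2, column 3: row 2 has {γ, δ, β} and column 3 has {α, δ}, leaving only ε.
Row 2, column 1: row 2 has {γ, ε, δ, β} and column 1 has {γ, δ}, leaving only α.
So row 2 reads: α β ε γ δ.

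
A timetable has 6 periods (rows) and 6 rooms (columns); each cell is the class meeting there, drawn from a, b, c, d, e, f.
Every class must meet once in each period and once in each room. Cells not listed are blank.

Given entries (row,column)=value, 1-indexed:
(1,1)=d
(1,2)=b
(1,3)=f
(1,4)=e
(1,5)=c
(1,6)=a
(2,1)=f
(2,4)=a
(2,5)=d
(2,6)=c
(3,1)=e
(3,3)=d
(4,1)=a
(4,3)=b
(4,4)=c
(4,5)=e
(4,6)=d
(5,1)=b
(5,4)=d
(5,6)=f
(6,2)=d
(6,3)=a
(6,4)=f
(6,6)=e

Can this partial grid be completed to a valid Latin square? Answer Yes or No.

No

Period 2, room 2: period 2 has {a, c, d, f} and room 2 has {b, d}, so it must be e.
Now period 2, room 3: period 2 together with room 3 already contain {a, b, c, d, e, f} — every symbol — so nothing can go there. The grid has no valid completion.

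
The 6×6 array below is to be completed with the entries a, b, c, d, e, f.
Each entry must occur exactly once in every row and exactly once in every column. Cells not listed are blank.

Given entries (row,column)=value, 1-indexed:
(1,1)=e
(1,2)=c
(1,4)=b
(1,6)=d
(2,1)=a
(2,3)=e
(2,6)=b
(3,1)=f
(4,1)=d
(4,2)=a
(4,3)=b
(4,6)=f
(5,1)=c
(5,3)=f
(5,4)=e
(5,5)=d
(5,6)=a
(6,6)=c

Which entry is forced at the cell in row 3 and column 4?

Row 1, column 3: row 1 has {b, c, d, e} and column 3 has {b, e, f}, leaving only a.
Row 1, column 5: row 1 has {a, b, c, d, e} and column 5 has {d}, leaving only f.
Row 2, column 5: row 2 has {a, b, e} and column 5 has {d, f}, leaving only c.
Row 3, column 6: row 3 has {f} and column 6 has {a, b, c, d, f}, leaving only e.
Row 4, column 4: row 4 has {a, b, d, f} and column 4 has {b, e}, leaving only c.
Row 4, column 5: row 4 has {a, b, c, d, f} and column 5 has {c, d, f}, leaving only e.
Row 5, column 2: row 5 has {a, c, d, e, f} and column 2 has {a, c}, leaving only b.
Row 3, column 2: row 3 has {e, f} and column 2 has {a, b, c}, leaving only d.
Row 3 already has {d, e, f} and column 4 already has {b, c, e}, so row 3, column 4 must be a.

a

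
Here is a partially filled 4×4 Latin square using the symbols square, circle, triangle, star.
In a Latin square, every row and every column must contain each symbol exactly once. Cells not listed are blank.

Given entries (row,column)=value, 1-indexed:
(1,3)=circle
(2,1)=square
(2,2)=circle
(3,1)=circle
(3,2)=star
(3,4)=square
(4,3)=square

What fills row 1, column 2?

Row 3, column 3: row 3 has {square, circle, star} and column 3 has {square, circle}, leaving only triangle.
Row 2, column 3: row 2 has {square, circle} and column 3 has {square, circle, triangle}, leaving only star.
Row 2, column 4: row 2 has {square, circle, star} and column 4 has {square}, leaving only triangle.
Row 1, column 4: row 1 has {circle} and column 4 has {square, triangle}, leaving only star.
Row 1, column 1: row 1 has {circle, star} and column 1 has {square, circle}, leaving only triangle.
Row 1 already has {circle, triangle, star} and column 2 already has {circle, star}, so row 1, column 2 must be square.

square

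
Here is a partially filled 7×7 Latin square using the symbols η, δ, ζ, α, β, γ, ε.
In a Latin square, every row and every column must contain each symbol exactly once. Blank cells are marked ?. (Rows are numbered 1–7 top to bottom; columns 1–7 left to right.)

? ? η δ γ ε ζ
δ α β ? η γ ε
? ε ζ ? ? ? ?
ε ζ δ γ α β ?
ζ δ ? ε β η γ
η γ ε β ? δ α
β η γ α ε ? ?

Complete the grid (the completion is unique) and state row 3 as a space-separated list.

Row 3, column 4: row 3 has {ζ, ε} and column 4 has {δ, α, β, γ, ε}, leaving only η.
Row 3, column 5: row 3 has {η, ζ, ε} and column 5 has {η, α, β, γ, ε}, leaving only δ.
Row 3, column 6: row 3 has {η, δ, ζ, ε} and column 6 has {η, δ, β, γ, ε}, leaving only α.
Row 3, column 1: row 3 has {η, δ, ζ, α, ε} and column 1 has {η, δ, ζ, β, ε}, leaving only γ.
Row 3, column 7: row 3 has {η, δ, ζ, α, γ, ε} and column 7 has {ζ, α, γ, ε}, leaving only β.
So row 3 reads: γ ε ζ η δ α β.

γ ε ζ η δ α β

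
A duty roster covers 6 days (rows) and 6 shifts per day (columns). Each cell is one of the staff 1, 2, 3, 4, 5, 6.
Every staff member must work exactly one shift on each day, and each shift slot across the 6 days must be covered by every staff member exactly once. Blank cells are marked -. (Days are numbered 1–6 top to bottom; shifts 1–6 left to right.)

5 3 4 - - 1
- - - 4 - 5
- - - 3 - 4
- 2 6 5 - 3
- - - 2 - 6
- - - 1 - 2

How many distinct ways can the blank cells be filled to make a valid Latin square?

24

Day 1, shift 4: eliminating its day and shift leaves {6}.
Day 1, shift 5: eliminating its day and shift leaves {2, 6}.
Day 2, shift 1: eliminating its day and shift leaves {1, 2, 3, 6}.
Day 2, shift 2: eliminating its day and shift leaves {1, 6}.
Day 2, shift 3: eliminating its day and shift leaves {1, 2, 3}.
Day 2, shift 5: eliminating its day and shift leaves {1, 2, 3, 6}.
Day 3, shift 1: eliminating its day and shift leaves {1, 2, 6}.
Day 3, shift 2: eliminating its day and shift leaves {1, 5, 6}.
Day 3, shift 3: eliminating its day and shift leaves {1, 2, 5}.
Day 3, shift 5: eliminating its day and shift leaves {1, 2, 5, 6}.
Day 4, shift 1: eliminating its day and shift leaves {1, 4}.
Day 4, shift 5: eliminating its day and shift leaves {1, 4}.
Day 5, shift 1: eliminating its day and shift leaves {1, 3, 4}.
Day 5, shift 2: eliminating its day and shift leaves {1, 4, 5}.
Day 5, shift 3: eliminating its day and shift leaves {1, 3, 5}.
Day 5, shift 5: eliminating its day and shift leaves {1, 3, 4, 5}.
Day 6, shift 1: eliminating its day and shift leaves {3, 4, 6}.
Day 6, shift 2: eliminating its day and shift leaves {4, 5, 6}.
Day 6, shift 3: eliminating its day and shift leaves {3, 5}.
Day 6, shift 5: eliminating its day and shift leaves {3, 4, 5, 6}.
Enumerating the assignments across these blanks that avoid any day or shift repeat gives 24 completions.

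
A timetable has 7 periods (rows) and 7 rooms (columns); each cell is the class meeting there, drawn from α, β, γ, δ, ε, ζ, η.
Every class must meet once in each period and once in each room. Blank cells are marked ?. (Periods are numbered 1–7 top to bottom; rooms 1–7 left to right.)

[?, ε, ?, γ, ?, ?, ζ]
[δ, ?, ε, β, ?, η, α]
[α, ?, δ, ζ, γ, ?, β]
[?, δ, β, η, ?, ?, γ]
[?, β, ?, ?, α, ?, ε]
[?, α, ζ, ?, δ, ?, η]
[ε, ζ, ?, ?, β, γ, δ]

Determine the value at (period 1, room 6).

Period 1, room 5: period 1 has {γ, ε, ζ} and room 5 has {α, β, γ, δ}, leaving only η.
Period 1, room 1: period 1 has {γ, ε, ζ, η} and room 1 has {α, δ, ε}, leaving only β.
Period 1, room 3: period 1 has {β, γ, ε, ζ, η} and room 3 has {β, δ, ε, ζ}, leaving only α.
Period 1 already has {α, β, γ, ε, ζ, η} and room 6 already has {γ, η}, so period 1, room 6 must be δ.

δ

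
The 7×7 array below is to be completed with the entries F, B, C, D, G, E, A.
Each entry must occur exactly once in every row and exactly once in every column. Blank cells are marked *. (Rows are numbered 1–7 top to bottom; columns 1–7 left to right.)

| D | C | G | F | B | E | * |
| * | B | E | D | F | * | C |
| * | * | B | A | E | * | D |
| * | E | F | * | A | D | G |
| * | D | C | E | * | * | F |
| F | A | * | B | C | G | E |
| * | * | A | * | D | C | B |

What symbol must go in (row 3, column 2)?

Row 1, column 7: row 1 has {F, B, C, D, G, E} and column 7 has {F, B, C, D, G, E}, leaving only A.
Row 2, column 6: row 2 has {F, B, C, D, E} and column 6 has {C, D, G, E}, leaving only A.
Row 2, column 1: row 2 has {F, B, C, D, E, A} and column 1 has {F, D}, leaving only G.
Row 3, column 1: row 3 has {B, D, E, A} and column 1 has {F, D, G}, leaving only C.
Row 3, column 6: row 3 has {B, C, D, E, A} and column 6 has {C, D, G, E, A}, leaving only F.
Row 3 already has {F, B, C, D, E, A} and column 2 already has {B, C, D, E, A}, so row 3, column 2 must be G.

G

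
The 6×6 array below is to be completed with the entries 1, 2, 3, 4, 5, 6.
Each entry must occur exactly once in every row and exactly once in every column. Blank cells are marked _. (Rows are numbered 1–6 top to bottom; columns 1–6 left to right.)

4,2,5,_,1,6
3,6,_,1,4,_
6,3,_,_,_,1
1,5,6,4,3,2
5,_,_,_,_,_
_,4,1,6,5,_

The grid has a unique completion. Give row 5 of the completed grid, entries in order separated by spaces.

Row 5, column 2: row 5 has {5} and column 2 has {2, 3, 4, 5, 6}, leaving only 1.
Row 1, column 4: row 1 has {1, 2, 4, 5, 6} and column 4 has {1, 4, 6}, leaving only 3.
Row 5, column 4: row 5 has {1, 5} and column 4 has {1, 3, 4, 6}, leaving only 2.
Row 5, column 5: row 5 has {1, 2, 5} and column 5 has {1, 3, 4, 5}, leaving only 6.
Row 2, column 3: row 2 has {1, 3, 4, 6} and column 3 has {1, 5, 6}, leaving only 2.
Row 2, column 6: row 2 has {1, 2, 3, 4, 6} and column 6 has {1, 2, 6}, leaving only 5.
Row 3, column 3: row 3 has {1, 3, 6} and column 3 has {1, 2, 5, 6}, leaving only 4.
Row 5, column 3: row 5 has {1, 2, 5, 6} and column 3 has {1, 2, 4, 5, 6}, leaving only 3.
Row 5, column 6: row 5 has {1, 2, 3, 5, 6} and column 6 has {1, 2, 5, 6}, leaving only 4.
So row 5 reads: 5 1 3 2 6 4.

5 1 3 2 6 4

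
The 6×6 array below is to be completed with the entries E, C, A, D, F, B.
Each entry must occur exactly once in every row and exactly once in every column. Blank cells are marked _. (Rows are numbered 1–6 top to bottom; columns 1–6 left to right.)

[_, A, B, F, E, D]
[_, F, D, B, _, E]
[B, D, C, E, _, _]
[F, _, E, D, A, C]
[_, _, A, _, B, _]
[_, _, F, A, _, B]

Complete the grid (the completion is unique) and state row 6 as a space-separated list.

Row 1, column 1: row 1 has {E, A, D, F, B} and column 1 has {F, B}, leaving only C.
Row 2, column 1: row 2 has {E, D, F, B} and column 1 has {C, F, B}, leaving only A.
Row 2, column 5: row 2 has {E, A, D, F, B} and column 5 has {E, A, B}, leaving only C.
Row 6, column 5: row 6 has {A, F, B} and column 5 has {E, C, A, B}, leaving only D.
Row 6, column 1: row 6 has {A, D, F, B} and column 1 has {C, A, F, B}, leaving only E.
Row 6, column 2: row 6 has {E, A, D, F, B} and column 2 has {A, D, F}, leaving only C.
So row 6 reads: E C F A D B.

E C F A D B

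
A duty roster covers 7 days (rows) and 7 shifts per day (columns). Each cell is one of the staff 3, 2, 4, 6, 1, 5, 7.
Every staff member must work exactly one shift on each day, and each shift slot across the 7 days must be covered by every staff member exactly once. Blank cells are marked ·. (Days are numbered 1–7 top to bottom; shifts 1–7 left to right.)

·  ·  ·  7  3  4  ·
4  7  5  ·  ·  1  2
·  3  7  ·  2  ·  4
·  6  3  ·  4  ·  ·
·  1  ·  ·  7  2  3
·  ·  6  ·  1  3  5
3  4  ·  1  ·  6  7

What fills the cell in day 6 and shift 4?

Day 2, shift 5: day 2 has {2, 4, 1, 5, 7} and shift 5 has {3, 2, 4, 1, 7}, leaving only 6.
Day 2, shift 4: day 2 has {2, 4, 6, 1, 5, 7} and shift 4 has {1, 7}, leaving only 3.
Day 3, shift 6: day 3 has {3, 2, 4, 7} and shift 6 has {3, 2, 4, 6, 1}, leaving only 5.
Day 3, shift 4: day 3 has {3, 2, 4, 5, 7} and shift 4 has {3, 1, 7}, leaving only 6.
Day 3, shift 1: day 3 has {3, 2, 4, 6, 5, 7} and shift 1 has {3, 4}, leaving only 1.
Day 4, shift 6: day 4 has {3, 4, 6} and shift 6 has {3, 2, 4, 6, 1, 5}, leaving only 7.
Day 4, shift 7: day 4 has {3, 4, 6, 7} and shift 7 has {3, 2, 4, 5, 7}, leaving only 1.
Day 1, shift 7: day 1 has {3, 4, 7} and shift 7 has {3, 2, 4, 1, 5, 7}, leaving only 6.
Day 5, shift 3: day 5 has {3, 2, 1, 7} and shift 3 has {3, 6, 5, 7}, leaving only 4.
Day 5, shift 4: day 5 has {3, 2, 4, 1, 7} and shift 4 has {3, 6, 1, 7}, leaving only 5.
Day 4, shift 4: day 4 has {3, 4, 6, 1, 7} and shift 4 has {3, 6, 1, 5, 7}, leaving only 2.
Day 6 already has {3, 6, 1, 5} and shift 4 already has {3, 2, 6, 1, 5, 7}, so day 6, shift 4 must be 4.

4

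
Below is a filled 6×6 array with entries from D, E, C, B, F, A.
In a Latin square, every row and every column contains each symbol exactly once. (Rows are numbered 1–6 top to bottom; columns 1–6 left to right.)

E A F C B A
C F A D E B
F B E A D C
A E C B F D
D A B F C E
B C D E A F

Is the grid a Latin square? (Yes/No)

Column 2 contains A twice (at rows 1 and 5), so it is not a permutation.

No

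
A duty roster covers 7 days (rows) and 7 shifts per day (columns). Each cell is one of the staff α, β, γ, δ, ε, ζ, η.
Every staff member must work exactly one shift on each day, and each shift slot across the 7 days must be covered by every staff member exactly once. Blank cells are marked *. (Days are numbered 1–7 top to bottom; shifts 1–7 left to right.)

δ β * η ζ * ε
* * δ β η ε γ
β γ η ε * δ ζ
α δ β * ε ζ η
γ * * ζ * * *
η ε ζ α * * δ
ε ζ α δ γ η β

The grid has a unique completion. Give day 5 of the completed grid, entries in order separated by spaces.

Day 5, shift 3: day 5 has {γ, ζ} and shift 3 has {α, β, δ, ζ, η}, leaving only ε.
Day 5, shift 7: day 5 has {γ, ε, ζ} and shift 7 has {β, γ, δ, ε, ζ, η}, leaving only α.
Day 5, shift 2: day 5 has {α, γ, ε, ζ} and shift 2 has {β, γ, δ, ε, ζ}, leaving only η.
Day 5, shift 6: day 5 has {α, γ, ε, ζ, η} and shift 6 has {δ, ε, ζ, η}, leaving only β.
Day 5, shift 5: day 5 has {α, β, γ, ε, ζ, η} and shift 5 has {γ, ε, ζ, η}, leaving only δ.
So day 5 reads: γ η ε ζ δ β α.

γ η ε ζ δ β α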